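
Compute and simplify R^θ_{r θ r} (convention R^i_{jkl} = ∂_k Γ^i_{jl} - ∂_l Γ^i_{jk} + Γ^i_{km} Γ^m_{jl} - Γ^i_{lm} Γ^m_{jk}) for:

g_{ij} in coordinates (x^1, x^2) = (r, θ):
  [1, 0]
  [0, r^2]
Non-zero Christoffel symbols (Γ^k_{ij} = Γ^k_{ji}):
Γ^r_{θ θ} = -r
Γ^θ_{r θ} = 1/r
R^θ_{r θ r} = ∂_θ Γ^θ_{r r} - ∂_r Γ^θ_{r θ} + Γ^θ_{θ m} Γ^m_{r r} - Γ^θ_{r m} Γ^m_{r θ}
  = (0) - (-1/r^2) + (0) - (1/r^2) = 0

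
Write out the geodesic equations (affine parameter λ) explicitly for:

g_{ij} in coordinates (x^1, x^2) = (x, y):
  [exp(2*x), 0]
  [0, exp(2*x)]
Geodesic equation: d^2x^k/dλ^2 + Γ^k_{ij} (dx^i/dλ)(dx^j/dλ) = 0.
Non-zero Christoffel symbols:
Γ^x_{x x} = 1
Γ^x_{y y} = -1
Γ^y_{x y} = 1
Substituting (the symmetric pair Γ^k_{ij}, Γ^k_{ji} combines into a factor 2):
d^2x/dλ^2 + (dx/dλ)^2 - (dy/dλ)^2 = 0
d^2y/dλ^2 + 2 (dx/dλ)(dy/dλ) = 0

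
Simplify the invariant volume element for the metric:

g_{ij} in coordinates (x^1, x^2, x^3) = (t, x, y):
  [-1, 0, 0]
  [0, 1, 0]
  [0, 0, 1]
det(g) = -1
√|det(g)| = 1
Volume element: dV = 1 dt dx dy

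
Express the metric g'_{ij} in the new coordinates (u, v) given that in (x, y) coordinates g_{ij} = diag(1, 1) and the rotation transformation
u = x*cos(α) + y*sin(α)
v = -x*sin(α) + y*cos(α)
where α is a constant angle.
Invert the transformation: x = u*cos(α) - v*sin(α), y = u*sin(α) + v*cos(α)
g'_{ij} = (∂x^k/∂x'^i)(∂x^l/∂x'^j) g_{kl}; with g_{kl} = δ_{kl} this is Σ_k (∂x^k/∂x'^i)(∂x^k/∂x'^j).
Jacobian: ∂x/∂u = cos(α), ∂x/∂v = -sin(α), ∂y/∂u = sin(α), ∂y/∂v = cos(α)
g'_{uu} = (cos(α))(cos(α)) + (sin(α))(sin(α)) = 1
g'_{uv} = (cos(α))(-sin(α)) + (sin(α))(cos(α)) = 0
g'_{vv} = (-sin(α))(-sin(α)) + (cos(α))(cos(α)) = 1
g'_{ij} = diag(1, 1)
The Euclidean metric is invariant under rotations.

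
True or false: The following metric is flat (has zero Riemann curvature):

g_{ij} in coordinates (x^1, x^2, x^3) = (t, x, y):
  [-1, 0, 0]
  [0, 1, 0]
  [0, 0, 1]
All metric components are constant, so every Christoffel symbol vanishes and R^i_{jkl} = 0.
True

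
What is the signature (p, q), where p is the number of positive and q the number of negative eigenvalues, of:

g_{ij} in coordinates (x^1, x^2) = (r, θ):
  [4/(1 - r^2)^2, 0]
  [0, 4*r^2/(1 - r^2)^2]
The metric is diagonal, so its eigenvalues are the diagonal entries: 4/(1 - r^2)^2, 4*r^2/(1 - r^2)^2 (at a generic point, where coordinate-dependent entries are positive).
2 positive, 0 negative.
(2, 0) - Riemannian (positive definite)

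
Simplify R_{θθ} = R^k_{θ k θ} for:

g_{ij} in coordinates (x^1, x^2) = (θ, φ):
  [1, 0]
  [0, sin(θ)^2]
Non-zero Christoffel symbols (Γ^k_{ij} = Γ^k_{ji}):
Γ^θ_{φ φ} = -sin(2*θ)/2
Γ^φ_{θ φ} = 1/tan(θ)
R^θ_{θ θ θ} = 0 (a repeated index in an antisymmetric pair)
R^φ_{θ φ θ} = ∂_φ Γ^φ_{θ θ} - ∂_θ Γ^φ_{θ φ} + Γ^φ_{φ m} Γ^m_{θ θ} - Γ^φ_{θ m} Γ^m_{θ φ}
  = (0) - (-1/sin(θ)^2) + (0) - (1/tan(θ)^2) = 1
R_{θθ} = R^θ_{θ θ θ} + R^φ_{θ φ θ} = (0) + (1) = 1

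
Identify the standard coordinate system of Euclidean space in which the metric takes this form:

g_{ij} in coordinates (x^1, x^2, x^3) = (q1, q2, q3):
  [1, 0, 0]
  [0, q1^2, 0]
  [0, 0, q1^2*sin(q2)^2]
The line element ds^2 = dq1^2 + q1^2 dq2^2 + q1^2 sin(q2)^2 dq3^2 is dr^2 + r^2 dθ^2 + r^2 sin(θ)^2 dφ^2 with q1 = r, q2 = θ, q3 = φ.
spherical coordinates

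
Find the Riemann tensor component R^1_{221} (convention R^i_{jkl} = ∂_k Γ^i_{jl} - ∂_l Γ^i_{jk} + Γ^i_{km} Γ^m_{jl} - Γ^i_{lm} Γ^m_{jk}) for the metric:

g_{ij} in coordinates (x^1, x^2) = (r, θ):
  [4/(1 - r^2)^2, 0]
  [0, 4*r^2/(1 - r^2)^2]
Non-zero Christoffel symbols (Γ^k_{ij} = Γ^k_{ji}):
Γ^r_{r r} = 2*r/(1 - r^2)
Γ^r_{θ θ} = (r^3 + r)/(r^2 - 1)
Γ^θ_{r θ} = (-r^2 - 1)/(r^3 - r)
R^r_{θ θ r} = ∂_θ Γ^r_{θ r} - ∂_r Γ^r_{θ θ} + Γ^r_{θ m} Γ^m_{θ r} - Γ^r_{r m} Γ^m_{θ θ}
  = (0) - ((r^4 - 4*r^2 - 1)/(r^2 - 1)^2) + (-(r^2 + 1)^2/(r^2 - 1)^2) - (-2*r^2*(r^2 + 1)/(r^2 - 1)^2) = 4*r^2/(r^2 - 1)^2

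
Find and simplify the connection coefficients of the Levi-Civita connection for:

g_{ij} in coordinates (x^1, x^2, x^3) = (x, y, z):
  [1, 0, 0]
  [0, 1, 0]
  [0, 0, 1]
Using Γ^k_{ij} = (1/2) g^{km} (∂_i g_{mj} + ∂_j g_{mi} - ∂_m g_{ij}); the metric is diagonal, so only the m = k term contributes.
Every metric component is constant, so all ∂_m g_{ij} = 0 and every Christoffel symbol vanishes.
All Christoffel symbols are zero.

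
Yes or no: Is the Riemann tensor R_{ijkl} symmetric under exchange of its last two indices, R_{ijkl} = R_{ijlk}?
It is antisymmetric in the last pair: R_{ijkl} = -R_{ijlk}.
No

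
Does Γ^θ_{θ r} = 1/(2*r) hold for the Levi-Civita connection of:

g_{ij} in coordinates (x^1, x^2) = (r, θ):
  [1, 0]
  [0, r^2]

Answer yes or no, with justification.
Γ^θ_{θ r} = (1/2) g^{θθ} (∂_θ g_{θr} + ∂_r g_{θθ} - ∂_θ g_{θr}) = (1/2)(1/r^2)((0) + (2*r) - (0)) = 1/r
This differs from the proposed value 1/(2*r).
No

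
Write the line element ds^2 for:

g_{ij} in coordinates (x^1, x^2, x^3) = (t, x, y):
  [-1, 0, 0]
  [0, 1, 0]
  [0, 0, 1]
ds^2 = g_{ij} dx^i dx^j; only the non-zero components contribute.
ds^2 = -dt^2 + dx^2 + dy^2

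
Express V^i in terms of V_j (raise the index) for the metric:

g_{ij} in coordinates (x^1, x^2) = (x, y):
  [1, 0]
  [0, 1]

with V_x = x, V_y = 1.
Inverse metric (diagonal): g^{xx} = 1, g^{yy} = 1
V^i = g^{ij} V_j:
V^x = (1)(x) + (0)(1) = x
V^y = (0)(x) + (1)(1) = 1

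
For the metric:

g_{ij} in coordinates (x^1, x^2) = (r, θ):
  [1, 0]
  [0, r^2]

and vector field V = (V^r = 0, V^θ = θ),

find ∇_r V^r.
Non-zero Christoffel symbols:
Γ^r_{θ θ} = -r
Γ^θ_{r θ} = 1/r
∇_r V^r = ∂_r V^r + Γ^r_{r j} V^j
  = (0) + (0)(0) + (0)(θ)
  = 0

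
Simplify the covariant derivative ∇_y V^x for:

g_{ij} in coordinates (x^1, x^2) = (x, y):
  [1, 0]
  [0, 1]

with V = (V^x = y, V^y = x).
All Christoffel symbols are zero.
∇_y V^x = ∂_y V^x + Γ^x_{y j} V^j
  = (1) + (0)(y) + (0)(x)
  = 1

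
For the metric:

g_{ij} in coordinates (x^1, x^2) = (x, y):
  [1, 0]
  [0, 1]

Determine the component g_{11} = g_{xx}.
With x^1 = x, x^2 = y, g_{11} = g_{xx} is the row-1, column-1 entry of the matrix.
g_{11} = 1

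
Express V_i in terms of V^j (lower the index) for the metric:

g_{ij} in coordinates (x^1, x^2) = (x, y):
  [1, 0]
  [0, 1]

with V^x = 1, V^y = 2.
V_i = g_{ij} V^j:
V_x = (1)(1) + (0)(2) = 1
V_y = (0)(1) + (1)(2) = 2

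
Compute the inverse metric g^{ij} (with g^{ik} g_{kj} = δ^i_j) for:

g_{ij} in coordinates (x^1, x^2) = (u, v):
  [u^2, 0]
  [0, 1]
The metric is diagonal, so g^{ij} is diagonal with entries 1/g_{ii}: diag(1/(u^2), 1).
g^{ij}:
  [1/u^2, 0]
  [0, 1]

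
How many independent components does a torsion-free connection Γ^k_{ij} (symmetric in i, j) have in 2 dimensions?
Γ^k_{ij} has n choices for the upper index and n(n+1)/2 independent symmetric lower index pairs.
Total = 2 × 2×3/2 = 2 × 3 = 6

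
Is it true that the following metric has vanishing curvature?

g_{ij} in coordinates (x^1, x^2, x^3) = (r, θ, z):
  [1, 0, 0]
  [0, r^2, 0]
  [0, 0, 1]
Non-zero Christoffel symbols:
Γ^r_{θ θ} = -r
Γ^θ_{r θ} = 1/r
Ricci tensor: R_{rr} = 0, R_{rθ} = 0, R_{rz} = 0, R_{θθ} = 0, R_{θz} = 0, R_{zz} = 0
All R_{ij} vanish; in 3 dimensions the Riemann tensor is fully determined by the Ricci tensor, so R^i_{jkl} = 0: the metric is flat (curvilinear coordinates on flat space).
Yes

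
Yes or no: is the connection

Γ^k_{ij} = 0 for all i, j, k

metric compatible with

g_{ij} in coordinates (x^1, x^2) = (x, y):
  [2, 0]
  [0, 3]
Using ∇_k g_{ij} = ∂_k g_{ij} - Γ^m_{ki} g_{mj} - Γ^m_{kj} g_{im}:
e.g. ∇_x g_{xx} = (0) - (0) - (0) = 0
Every component ∇_k g_{ij} vanishes: the connection is metric compatible.
Yes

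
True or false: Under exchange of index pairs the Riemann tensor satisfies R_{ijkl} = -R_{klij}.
The pair-exchange symmetry has a plus sign: R_{ijkl} = +R_{klij}.
False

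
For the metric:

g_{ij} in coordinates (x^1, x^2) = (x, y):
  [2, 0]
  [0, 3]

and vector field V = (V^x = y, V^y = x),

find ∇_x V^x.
All Christoffel symbols are zero.
∇_x V^x = ∂_x V^x + Γ^x_{x j} V^j
  = (0) + (0)(y) + (0)(x)
  = 0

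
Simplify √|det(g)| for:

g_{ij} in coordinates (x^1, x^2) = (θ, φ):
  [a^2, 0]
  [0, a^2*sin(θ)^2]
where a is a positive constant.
det(g) = a^4*sin(θ)^2
√|det(g)| = a^2*sin(θ) (taking 0 < θ < π so that |sin(θ)| = sin(θ))
Volume element: dV = a^2*sin(θ) dθ dφ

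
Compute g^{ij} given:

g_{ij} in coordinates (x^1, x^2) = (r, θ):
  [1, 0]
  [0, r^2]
The metric is diagonal, so g^{ij} is diagonal with entries 1/g_{ii}: diag(1, 1/(r^2)).
g^{ij}:
  [1, 0]
  [0, 1/r^2]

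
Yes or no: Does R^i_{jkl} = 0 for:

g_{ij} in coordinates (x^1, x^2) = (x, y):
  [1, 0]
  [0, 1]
All metric components are constant, so every Christoffel symbol vanishes and R^i_{jkl} = 0.
Yes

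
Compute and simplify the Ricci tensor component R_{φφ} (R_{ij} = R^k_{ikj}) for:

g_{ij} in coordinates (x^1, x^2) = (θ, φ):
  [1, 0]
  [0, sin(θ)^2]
Non-zero Christoffel symbols (Γ^k_{ij} = Γ^k_{ji}):
Γ^θ_{φ φ} = -sin(2*θ)/2
Γ^φ_{θ φ} = 1/tan(θ)
R^θ_{φ θ φ} = ∂_θ Γ^θ_{φ φ} - ∂_φ Γ^θ_{φ θ} + Γ^θ_{θ m} Γ^m_{φ φ} - Γ^θ_{φ m} Γ^m_{φ θ}
  = (-cos(2*θ)) - (0) + (0) - (-cos(θ)^2) = sin(θ)^2
R^φ_{φ φ φ} = 0 (a repeated index in an antisymmetric pair)
R_{φφ} = R^θ_{φ θ φ} + R^φ_{φ φ φ} = (sin(θ)^2) + (0) = sin(θ)^2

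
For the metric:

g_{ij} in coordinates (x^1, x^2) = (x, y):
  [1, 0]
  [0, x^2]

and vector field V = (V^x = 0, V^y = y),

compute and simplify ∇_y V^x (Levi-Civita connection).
Non-zero Christoffel symbols:
Γ^x_{y y} = -x
Γ^y_{x y} = 1/x
∇_y V^x = ∂_y V^x + Γ^x_{y j} V^j
  = (0) + (0)(0) + (-x)(y)
  = -x*y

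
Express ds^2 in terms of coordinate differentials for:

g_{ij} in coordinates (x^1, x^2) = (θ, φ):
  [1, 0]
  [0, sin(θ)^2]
ds^2 = g_{ij} dx^i dx^j; only the non-zero components contribute.
ds^2 = dθ^2 + sin(θ)^2 dφ^2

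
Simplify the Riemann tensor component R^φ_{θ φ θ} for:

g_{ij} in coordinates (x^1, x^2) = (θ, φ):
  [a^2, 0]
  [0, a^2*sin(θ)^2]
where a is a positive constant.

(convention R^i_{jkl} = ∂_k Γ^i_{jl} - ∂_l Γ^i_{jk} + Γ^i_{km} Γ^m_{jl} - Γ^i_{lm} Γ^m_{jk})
Non-zero Christoffel symbols (Γ^k_{ij} = Γ^k_{ji}):
Γ^θ_{φ φ} = -sin(2*θ)/2
Γ^φ_{θ φ} = 1/tan(θ)
R^φ_{θ φ θ} = ∂_φ Γ^φ_{θ θ} - ∂_θ Γ^φ_{θ φ} + Γ^φ_{φ m} Γ^m_{θ θ} - Γ^φ_{θ m} Γ^m_{θ φ}
  = (0) - (-1/sin(θ)^2) + (0) - (1/tan(θ)^2) = 1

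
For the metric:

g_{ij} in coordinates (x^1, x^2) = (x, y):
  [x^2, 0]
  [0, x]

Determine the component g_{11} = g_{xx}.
With x^1 = x, x^2 = y, g_{11} = g_{xx} is the row-1, column-1 entry of the matrix.
g_{11} = x^2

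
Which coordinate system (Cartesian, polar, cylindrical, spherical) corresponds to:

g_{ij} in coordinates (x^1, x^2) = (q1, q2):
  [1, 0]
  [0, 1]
All components are constant and the metric is the identity, i.e. orthonormal rectilinear coordinates.
Cartesian (2D) coordinates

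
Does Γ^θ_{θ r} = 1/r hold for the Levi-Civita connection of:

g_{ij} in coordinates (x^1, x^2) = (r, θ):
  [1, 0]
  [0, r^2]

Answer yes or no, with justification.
Γ^θ_{θ r} = (1/2) g^{θθ} (∂_θ g_{θr} + ∂_r g_{θθ} - ∂_θ g_{θr}) = (1/2)(1/r^2)((0) + (2*r) - (0)) = 1/r
This equals the proposed value 1/r.
Yes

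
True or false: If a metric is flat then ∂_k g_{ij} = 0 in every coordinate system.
Flatness means R^i_{jkl} = 0; the components can still vary, e.g. the flat plane in polar coordinates has g_{θθ} = r^2.
False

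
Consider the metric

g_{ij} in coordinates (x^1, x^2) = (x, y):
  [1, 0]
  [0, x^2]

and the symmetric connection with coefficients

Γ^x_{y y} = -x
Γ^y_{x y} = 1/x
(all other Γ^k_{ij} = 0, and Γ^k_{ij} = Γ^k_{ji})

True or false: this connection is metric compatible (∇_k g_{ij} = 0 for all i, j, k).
Using ∇_k g_{ij} = ∂_k g_{ij} - Γ^m_{ki} g_{mj} - Γ^m_{kj} g_{im}:
e.g. ∇_x g_{yy} = (2*x) - (x) - (x) = 0
Every component ∇_k g_{ij} vanishes: the connection is metric compatible.
True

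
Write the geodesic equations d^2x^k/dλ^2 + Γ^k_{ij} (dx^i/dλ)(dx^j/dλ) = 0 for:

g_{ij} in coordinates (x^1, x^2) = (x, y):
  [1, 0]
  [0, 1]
Geodesic equation: d^2x^k/dλ^2 + Γ^k_{ij} (dx^i/dλ)(dx^j/dλ) = 0.
All Christoffel symbols vanish, so the geodesics are straight lines:
d^2x/dλ^2 = 0
d^2y/dλ^2 = 0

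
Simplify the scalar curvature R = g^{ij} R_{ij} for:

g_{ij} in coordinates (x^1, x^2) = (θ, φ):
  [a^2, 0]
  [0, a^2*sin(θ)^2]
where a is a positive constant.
Non-zero Christoffel symbols (Γ^k_{ij} = Γ^k_{ji}):
Γ^θ_{φ φ} = -sin(2*θ)/2
Γ^φ_{θ φ} = 1/tan(θ)
Ricci tensor (R_{ij} = R^k_{ikj}): R_{θθ} = 1, R_{θφ} = 0, R_{φφ} = sin(θ)^2
Inverse metric: g^{θθ} = 1/a^2, g^{φφ} = 1/(a^2*sin(θ)^2)
R = g^{ij} R_{ij} = (1/a^2)(1) + (1/(a^2*sin(θ)^2))(sin(θ)^2) = 2/a^2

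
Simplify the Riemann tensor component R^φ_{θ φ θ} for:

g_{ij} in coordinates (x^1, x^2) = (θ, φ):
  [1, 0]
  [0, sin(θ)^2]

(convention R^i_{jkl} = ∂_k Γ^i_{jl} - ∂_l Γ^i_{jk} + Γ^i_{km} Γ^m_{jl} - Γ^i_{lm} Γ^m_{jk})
Non-zero Christoffel symbols (Γ^k_{ij} = Γ^k_{ji}):
Γ^θ_{φ φ} = -sin(2*θ)/2
Γ^φ_{θ φ} = 1/tan(θ)
R^φ_{θ φ θ} = ∂_φ Γ^φ_{θ θ} - ∂_θ Γ^φ_{θ φ} + Γ^φ_{φ m} Γ^m_{θ θ} - Γ^φ_{θ m} Γ^m_{θ φ}
  = (0) - (-1/sin(θ)^2) + (0) - (1/tan(θ)^2) = 1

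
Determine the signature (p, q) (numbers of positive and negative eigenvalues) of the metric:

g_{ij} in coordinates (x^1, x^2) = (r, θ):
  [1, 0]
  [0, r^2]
The metric is diagonal, so its eigenvalues are the diagonal entries: 1, r^2 (at a generic point, where coordinate-dependent entries are positive).
2 positive, 0 negative.
(2, 0) - Riemannian (positive definite)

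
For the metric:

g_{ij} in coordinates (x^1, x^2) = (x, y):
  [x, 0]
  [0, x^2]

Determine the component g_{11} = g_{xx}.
With x^1 = x, x^2 = y, g_{11} = g_{xx} is the row-1, column-1 entry of the matrix.
g_{11} = x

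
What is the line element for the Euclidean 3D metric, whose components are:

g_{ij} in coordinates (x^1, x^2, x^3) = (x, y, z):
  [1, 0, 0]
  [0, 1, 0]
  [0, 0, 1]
ds^2 = g_{ij} dx^i dx^j; only the non-zero components contribute.
ds^2 = dx^2 + dy^2 + dz^2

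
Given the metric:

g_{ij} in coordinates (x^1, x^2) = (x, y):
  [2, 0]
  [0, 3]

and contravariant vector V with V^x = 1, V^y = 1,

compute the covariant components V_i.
V_i = g_{ij} V^j:
V_x = (2)(1) + (0)(1) = 2
V_y = (0)(1) + (3)(1) = 3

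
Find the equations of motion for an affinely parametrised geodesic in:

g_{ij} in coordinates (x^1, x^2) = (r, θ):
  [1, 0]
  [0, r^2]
Geodesic equation: d^2x^k/dλ^2 + Γ^k_{ij} (dx^i/dλ)(dx^j/dλ) = 0.
Non-zero Christoffel symbols:
Γ^r_{θ θ} = -r
Γ^θ_{r θ} = 1/r
Substituting (the symmetric pair Γ^k_{ij}, Γ^k_{ji} combines into a factor 2):
d^2r/dλ^2 - r (dθ/dλ)^2 = 0
d^2θ/dλ^2 + (2/r) (dr/dλ)(dθ/dλ) = 0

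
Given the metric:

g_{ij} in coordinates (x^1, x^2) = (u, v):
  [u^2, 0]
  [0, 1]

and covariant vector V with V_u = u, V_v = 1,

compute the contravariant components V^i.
Inverse metric (diagonal): g^{uu} = 1/u^2, g^{vv} = 1
V^i = g^{ij} V_j:
V^u = (1/u^2)(u) + (0)(1) = 1/u
V^v = (0)(u) + (1)(1) = 1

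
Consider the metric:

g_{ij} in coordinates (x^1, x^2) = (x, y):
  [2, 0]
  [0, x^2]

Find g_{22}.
With x^1 = x, x^2 = y, g_{22} = g_{yy} is the row-2, column-2 entry of the matrix.
g_{22} = x^2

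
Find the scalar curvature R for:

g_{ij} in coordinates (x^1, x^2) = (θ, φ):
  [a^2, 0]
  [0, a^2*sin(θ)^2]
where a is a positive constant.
Non-zero Christoffel symbols (Γ^k_{ij} = Γ^k_{ji}):
Γ^θ_{φ φ} = -sin(2*θ)/2
Γ^φ_{θ φ} = 1/tan(θ)
Ricci tensor (R_{ij} = R^k_{ikj}): R_{θθ} = 1, R_{θφ} = 0, R_{φφ} = sin(θ)^2
Inverse metric: g^{θθ} = 1/a^2, g^{φφ} = 1/(a^2*sin(θ)^2)
R = g^{ij} R_{ij} = (1/a^2)(1) + (1/(a^2*sin(θ)^2))(sin(θ)^2) = 2/a^2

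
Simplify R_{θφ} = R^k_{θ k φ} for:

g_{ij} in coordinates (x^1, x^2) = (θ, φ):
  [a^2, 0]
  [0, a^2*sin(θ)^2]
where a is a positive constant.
Non-zero Christoffel symbols (Γ^k_{ij} = Γ^k_{ji}):
Γ^θ_{φ φ} = -sin(2*θ)/2
Γ^φ_{θ φ} = 1/tan(θ)
R^θ_{θ θ φ} = 0 (a repeated index in an antisymmetric pair)
R^φ_{θ φ φ} = 0 (a repeated index in an antisymmetric pair)
R_{θφ} = R^θ_{θ θ φ} + R^φ_{θ φ φ} = (0) + (0) = 0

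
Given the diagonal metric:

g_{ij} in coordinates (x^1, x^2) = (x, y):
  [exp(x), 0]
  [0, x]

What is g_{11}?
With x^1 = x, x^2 = y, g_{11} = g_{xx} is the row-1, column-1 entry of the matrix.
g_{11} = exp(x)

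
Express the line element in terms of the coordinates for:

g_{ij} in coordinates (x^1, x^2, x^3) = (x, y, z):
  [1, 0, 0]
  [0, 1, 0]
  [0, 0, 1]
ds^2 = g_{ij} dx^i dx^j; only the non-zero components contribute.
ds^2 = dx^2 + dy^2 + dz^2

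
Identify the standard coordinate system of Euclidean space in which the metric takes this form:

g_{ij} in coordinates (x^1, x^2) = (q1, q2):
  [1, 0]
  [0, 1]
All components are constant and the metric is the identity, i.e. orthonormal rectilinear coordinates.
Cartesian (2D) coordinates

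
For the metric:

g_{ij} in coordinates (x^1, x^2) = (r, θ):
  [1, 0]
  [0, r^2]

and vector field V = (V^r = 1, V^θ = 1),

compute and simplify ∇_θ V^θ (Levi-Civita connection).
Non-zero Christoffel symbols:
Γ^r_{θ θ} = -r
Γ^θ_{r θ} = 1/r
∇_θ V^θ = ∂_θ V^θ + Γ^θ_{θ j} V^j
  = (0) + (1/r)(1) + (0)(1)
  = 1/r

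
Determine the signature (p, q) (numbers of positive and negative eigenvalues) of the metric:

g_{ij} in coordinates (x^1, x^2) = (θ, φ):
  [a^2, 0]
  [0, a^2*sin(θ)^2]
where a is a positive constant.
The metric is diagonal, so its eigenvalues are the diagonal entries: a^2, a^2*sin(θ)^2 (at a generic point, where coordinate-dependent entries are positive).
2 positive, 0 negative.
(2, 0) - Riemannian (positive definite)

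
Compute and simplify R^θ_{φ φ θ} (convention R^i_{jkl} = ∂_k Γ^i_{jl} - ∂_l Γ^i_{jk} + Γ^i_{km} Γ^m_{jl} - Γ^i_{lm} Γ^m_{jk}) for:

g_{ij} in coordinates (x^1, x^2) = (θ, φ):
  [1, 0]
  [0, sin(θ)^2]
Non-zero Christoffel symbols (Γ^k_{ij} = Γ^k_{ji}):
Γ^θ_{φ φ} = -sin(2*θ)/2
Γ^φ_{θ φ} = 1/tan(θ)
R^θ_{φ φ θ} = ∂_φ Γ^θ_{φ θ} - ∂_θ Γ^θ_{φ φ} + Γ^θ_{φ m} Γ^m_{φ θ} - Γ^θ_{θ m} Γ^m_{φ φ}
  = (0) - (-cos(2*θ)) + (-cos(θ)^2) - (0) = -sin(θ)^2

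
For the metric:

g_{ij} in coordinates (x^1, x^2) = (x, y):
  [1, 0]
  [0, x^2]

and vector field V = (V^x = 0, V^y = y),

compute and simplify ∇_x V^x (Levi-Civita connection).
Non-zero Christoffel symbols:
Γ^x_{y y} = -x
Γ^y_{x y} = 1/x
∇_x V^x = ∂_x V^x + Γ^x_{x j} V^j
  = (0) + (0)(0) + (0)(y)
  = 0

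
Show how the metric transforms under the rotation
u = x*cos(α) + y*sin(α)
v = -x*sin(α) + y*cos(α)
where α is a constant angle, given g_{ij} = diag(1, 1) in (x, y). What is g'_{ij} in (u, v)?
Invert the transformation: x = u*cos(α) - v*sin(α), y = u*sin(α) + v*cos(α)
g'_{ij} = (∂x^k/∂x'^i)(∂x^l/∂x'^j) g_{kl}; with g_{kl} = δ_{kl} this is Σ_k (∂x^k/∂x'^i)(∂x^k/∂x'^j).
Jacobian: ∂x/∂u = cos(α), ∂x/∂v = -sin(α), ∂y/∂u = sin(α), ∂y/∂v = cos(α)
g'_{uu} = (cos(α))(cos(α)) + (sin(α))(sin(α)) = 1
g'_{uv} = (cos(α))(-sin(α)) + (sin(α))(cos(α)) = 0
g'_{vv} = (-sin(α))(-sin(α)) + (cos(α))(cos(α)) = 1
g'_{ij} = diag(1, 1)
The Euclidean metric is invariant under rotations.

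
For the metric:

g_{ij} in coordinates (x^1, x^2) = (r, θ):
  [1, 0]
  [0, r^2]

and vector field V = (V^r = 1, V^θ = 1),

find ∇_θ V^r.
Non-zero Christoffel symbols:
Γ^r_{θ θ} = -r
Γ^θ_{r θ} = 1/r
∇_θ V^r = ∂_θ V^r + Γ^r_{θ j} V^j
  = (0) + (0)(1) + (-r)(1)
  = -r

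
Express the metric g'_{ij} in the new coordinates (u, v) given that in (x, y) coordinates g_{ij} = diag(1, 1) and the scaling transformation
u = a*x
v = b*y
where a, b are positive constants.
Invert the transformation: x = u/a, y = v/b
g'_{ij} = (∂x^k/∂x'^i)(∂x^l/∂x'^j) g_{kl}; with g_{kl} = δ_{kl} this is Σ_k (∂x^k/∂x'^i)(∂x^k/∂x'^j).
Jacobian: ∂x/∂u = 1/a, ∂x/∂v = 0, ∂y/∂u = 0, ∂y/∂v = 1/b
g'_{uu} = (1/a)(1/a) + (0)(0) = 1/a^2
g'_{uv} = (1/a)(0) + (0)(1/b) = 0
g'_{vv} = (0)(0) + (1/b)(1/b) = 1/b^2
g'_{ij} = diag(1/a^2, 1/b^2)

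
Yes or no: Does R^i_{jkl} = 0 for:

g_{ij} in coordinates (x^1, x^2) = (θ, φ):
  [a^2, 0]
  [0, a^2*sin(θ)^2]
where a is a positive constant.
Non-zero Christoffel symbols:
Γ^θ_{φ φ} = -sin(2*θ)/2
Γ^φ_{θ φ} = 1/tan(θ)
Ricci tensor: R_{θθ} = 1, R_{θφ} = 0, R_{φφ} = sin(θ)^2
The Ricci tensor is non-zero, so the Riemann tensor is non-zero: not flat.
No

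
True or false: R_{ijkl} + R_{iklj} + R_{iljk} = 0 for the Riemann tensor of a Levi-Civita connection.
This is the first (algebraic) Bianchi identity.
True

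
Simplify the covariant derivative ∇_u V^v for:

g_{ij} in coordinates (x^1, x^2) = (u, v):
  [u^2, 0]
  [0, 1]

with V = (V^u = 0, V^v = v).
Non-zero Christoffel symbols:
Γ^u_{u u} = 1/u
∇_u V^v = ∂_u V^v + Γ^v_{u j} V^j
  = (0) + (0)(0) + (0)(v)
  = 0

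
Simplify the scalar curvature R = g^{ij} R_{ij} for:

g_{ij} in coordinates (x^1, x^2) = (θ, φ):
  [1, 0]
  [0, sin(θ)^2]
Non-zero Christoffel symbols (Γ^k_{ij} = Γ^k_{ji}):
Γ^θ_{φ φ} = -sin(2*θ)/2
Γ^φ_{θ φ} = 1/tan(θ)
Ricci tensor (R_{ij} = R^k_{ikj}): R_{θθ} = 1, R_{θφ} = 0, R_{φφ} = sin(θ)^2
Inverse metric: g^{θθ} = 1, g^{φφ} = 1/sin(θ)^2
R = g^{ij} R_{ij} = (1)(1) + (1/sin(θ)^2)(sin(θ)^2) = 2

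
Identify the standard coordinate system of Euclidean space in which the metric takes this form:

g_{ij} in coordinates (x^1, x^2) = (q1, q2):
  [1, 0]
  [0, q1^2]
The line element ds^2 = dq1^2 + q1^2 dq2^2 is dr^2 + r^2 dθ^2 with q1 = r, q2 = θ.
polar coordinates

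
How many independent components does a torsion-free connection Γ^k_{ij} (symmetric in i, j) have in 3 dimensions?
Γ^k_{ij} has n choices for the upper index and n(n+1)/2 independent symmetric lower index pairs.
Total = 3 × 3×4/2 = 3 × 6 = 18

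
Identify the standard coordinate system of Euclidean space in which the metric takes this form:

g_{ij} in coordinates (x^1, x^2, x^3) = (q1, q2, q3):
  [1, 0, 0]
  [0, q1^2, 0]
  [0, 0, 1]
The line element ds^2 = dq1^2 + q1^2 dq2^2 + dq3^2 is dr^2 + r^2 dθ^2 + dz^2 with q1 = r, q2 = θ, q3 = z.
cylindrical coordinates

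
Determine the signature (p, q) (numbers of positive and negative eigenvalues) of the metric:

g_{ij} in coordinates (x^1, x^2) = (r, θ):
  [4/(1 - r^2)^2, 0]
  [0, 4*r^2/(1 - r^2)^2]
The metric is diagonal, so its eigenvalues are the diagonal entries: 4/(1 - r^2)^2, 4*r^2/(1 - r^2)^2 (at a generic point, where coordinate-dependent entries are positive).
2 positive, 0 negative.
(2, 0) - Riemannian (positive definite)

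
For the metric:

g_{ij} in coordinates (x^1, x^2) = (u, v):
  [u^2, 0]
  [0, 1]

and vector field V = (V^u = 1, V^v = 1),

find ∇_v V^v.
Non-zero Christoffel symbols:
Γ^u_{u u} = 1/u
∇_v V^v = ∂_v V^v + Γ^v_{v j} V^j
  = (0) + (0)(1) + (0)(1)
  = 0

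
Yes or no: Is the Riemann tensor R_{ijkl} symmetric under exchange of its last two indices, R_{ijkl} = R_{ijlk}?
It is antisymmetric in the last pair: R_{ijkl} = -R_{ijlk}.
No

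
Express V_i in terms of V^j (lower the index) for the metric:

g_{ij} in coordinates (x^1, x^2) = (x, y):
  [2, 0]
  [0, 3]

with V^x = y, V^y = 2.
V_i = g_{ij} V^j:
V_x = (2)(y) + (0)(2) = 2*y
V_y = (0)(y) + (3)(2) = 6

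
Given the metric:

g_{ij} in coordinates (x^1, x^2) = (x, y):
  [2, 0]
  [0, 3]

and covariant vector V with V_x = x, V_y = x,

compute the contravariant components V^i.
Inverse metric (diagonal): g^{xx} = 1/2, g^{yy} = 1/3
V^i = g^{ij} V_j:
V^x = (1/2)(x) + (0)(x) = x/2
V^y = (0)(x) + (1/3)(x) = x/3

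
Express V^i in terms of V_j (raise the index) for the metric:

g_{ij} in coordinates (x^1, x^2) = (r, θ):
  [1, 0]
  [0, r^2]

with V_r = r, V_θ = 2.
Inverse metric (diagonal): g^{rr} = 1, g^{θθ} = 1/r^2
V^i = g^{ij} V_j:
V^r = (1)(r) + (0)(2) = r
V^θ = (0)(r) + (1/r^2)(2) = 2/r^2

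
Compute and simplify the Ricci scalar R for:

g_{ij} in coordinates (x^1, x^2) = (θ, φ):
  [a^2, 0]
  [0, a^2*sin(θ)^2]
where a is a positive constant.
Non-zero Christoffel symbols (Γ^k_{ij} = Γ^k_{ji}):
Γ^θ_{φ φ} = -sin(2*θ)/2
Γ^φ_{θ φ} = 1/tan(θ)
Ricci tensor (R_{ij} = R^k_{ikj}): R_{θθ} = 1, R_{θφ} = 0, R_{φφ} = sin(θ)^2
Inverse metric: g^{θθ} = 1/a^2, g^{φφ} = 1/(a^2*sin(θ)^2)
R = g^{ij} R_{ij} = (1/a^2)(1) + (1/(a^2*sin(θ)^2))(sin(θ)^2) = 2/a^2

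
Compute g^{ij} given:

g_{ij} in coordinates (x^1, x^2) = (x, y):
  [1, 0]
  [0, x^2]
The metric is diagonal, so g^{ij} is diagonal with entries 1/g_{ii}: diag(1, 1/(x^2)).
g^{ij}:
  [1, 0]
  [0, 1/x^2]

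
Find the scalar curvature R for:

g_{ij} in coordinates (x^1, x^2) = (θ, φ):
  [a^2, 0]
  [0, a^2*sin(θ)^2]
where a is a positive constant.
Non-zero Christoffel symbols (Γ^k_{ij} = Γ^k_{ji}):
Γ^θ_{φ φ} = -sin(2*θ)/2
Γ^φ_{θ φ} = 1/tan(θ)
Ricci tensor (R_{ij} = R^k_{ikj}): R_{θθ} = 1, R_{θφ} = 0, R_{φφ} = sin(θ)^2
Inverse metric: g^{θθ} = 1/a^2, g^{φφ} = 1/(a^2*sin(θ)^2)
R = g^{ij} R_{ij} = (1/a^2)(1) + (1/(a^2*sin(θ)^2))(sin(θ)^2) = 2/a^2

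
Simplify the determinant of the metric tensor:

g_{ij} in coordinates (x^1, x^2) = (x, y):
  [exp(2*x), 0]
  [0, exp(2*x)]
For a 2×2 metric: det(g) = g_{11}·g_{22} - g_{12}·g_{21}
= (exp(2*x))·(exp(2*x)) - (0)·(0)
= exp(4*x) - 0
det(g) = exp(4*x)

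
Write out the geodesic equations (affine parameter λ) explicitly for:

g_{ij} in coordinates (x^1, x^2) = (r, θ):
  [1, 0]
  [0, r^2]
Geodesic equation: d^2x^k/dλ^2 + Γ^k_{ij} (dx^i/dλ)(dx^j/dλ) = 0.
Non-zero Christoffel symbols:
Γ^r_{θ θ} = -r
Γ^θ_{r θ} = 1/r
Substituting (the symmetric pair Γ^k_{ij}, Γ^k_{ji} combines into a factor 2):
d^2r/dλ^2 - r (dθ/dλ)^2 = 0
d^2θ/dλ^2 + (2/r) (dr/dλ)(dθ/dλ) = 0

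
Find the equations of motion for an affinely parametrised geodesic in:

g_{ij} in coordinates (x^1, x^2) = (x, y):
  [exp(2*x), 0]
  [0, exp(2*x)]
Geodesic equation: d^2x^k/dλ^2 + Γ^k_{ij} (dx^i/dλ)(dx^j/dλ) = 0.
Non-zero Christoffel symbols:
Γ^x_{x x} = 1
Γ^x_{y y} = -1
Γ^y_{x y} = 1
Substituting (the symmetric pair Γ^k_{ij}, Γ^k_{ji} combines into a factor 2):
d^2x/dλ^2 + (dx/dλ)^2 - (dy/dλ)^2 = 0
d^2y/dλ^2 + 2 (dx/dλ)(dy/dλ) = 0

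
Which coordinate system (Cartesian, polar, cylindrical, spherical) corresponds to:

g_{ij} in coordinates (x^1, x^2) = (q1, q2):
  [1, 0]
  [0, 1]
All components are constant and the metric is the identity, i.e. orthonormal rectilinear coordinates.
Cartesian (2D) coordinates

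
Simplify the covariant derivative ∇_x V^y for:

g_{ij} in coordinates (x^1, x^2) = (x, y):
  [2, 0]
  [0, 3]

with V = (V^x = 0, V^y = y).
All Christoffel symbols are zero.
∇_x V^y = ∂_x V^y + Γ^y_{x j} V^j
  = (0) + (0)(0) + (0)(y)
  = 0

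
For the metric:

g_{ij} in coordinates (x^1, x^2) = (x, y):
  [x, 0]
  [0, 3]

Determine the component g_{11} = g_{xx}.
With x^1 = x, x^2 = y, g_{11} = g_{xx} is the row-1, column-1 entry of the matrix.
g_{11} = x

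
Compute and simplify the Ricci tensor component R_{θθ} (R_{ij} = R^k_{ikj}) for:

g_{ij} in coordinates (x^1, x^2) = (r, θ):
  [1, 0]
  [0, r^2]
Non-zero Christoffel symbols (Γ^k_{ij} = Γ^k_{ji}):
Γ^r_{θ θ} = -r
Γ^θ_{r θ} = 1/r
R^r_{θ r θ} = ∂_r Γ^r_{θ θ} - ∂_θ Γ^r_{θ r} + Γ^r_{r m} Γ^m_{θ θ} - Γ^r_{θ m} Γ^m_{θ r}
  = (-1) - (0) + (0) - (-1) = 0
R^θ_{θ θ θ} = 0 (a repeated index in an antisymmetric pair)
R_{θθ} = R^r_{θ r θ} + R^θ_{θ θ θ} = (0) + (0) = 0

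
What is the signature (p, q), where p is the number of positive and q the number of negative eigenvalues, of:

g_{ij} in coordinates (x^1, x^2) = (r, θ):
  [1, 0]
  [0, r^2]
The metric is diagonal, so its eigenvalues are the diagonal entries: 1, r^2 (at a generic point, where coordinate-dependent entries are positive).
2 positive, 0 negative.
(2, 0) - Riemannian (positive definite)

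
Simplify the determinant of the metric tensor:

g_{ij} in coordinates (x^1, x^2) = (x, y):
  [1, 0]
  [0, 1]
For a 2×2 metric: det(g) = g_{11}·g_{22} - g_{12}·g_{21}
= (1)·(1) - (0)·(0)
= 1 - 0
det(g) = 1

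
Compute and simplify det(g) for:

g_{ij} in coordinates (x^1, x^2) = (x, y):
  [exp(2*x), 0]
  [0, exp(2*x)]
For a 2×2 metric: det(g) = g_{11}·g_{22} - g_{12}·g_{21}
= (exp(2*x))·(exp(2*x)) - (0)·(0)
= exp(4*x) - 0
det(g) = exp(4*x)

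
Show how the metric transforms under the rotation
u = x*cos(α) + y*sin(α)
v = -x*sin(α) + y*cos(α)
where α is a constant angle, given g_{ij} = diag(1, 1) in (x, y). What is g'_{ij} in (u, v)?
Invert the transformation: x = u*cos(α) - v*sin(α), y = u*sin(α) + v*cos(α)
g'_{ij} = (∂x^k/∂x'^i)(∂x^l/∂x'^j) g_{kl}; with g_{kl} = δ_{kl} this is Σ_k (∂x^k/∂x'^i)(∂x^k/∂x'^j).
Jacobian: ∂x/∂u = cos(α), ∂x/∂v = -sin(α), ∂y/∂u = sin(α), ∂y/∂v = cos(α)
g'_{uu} = (cos(α))(cos(α)) + (sin(α))(sin(α)) = 1
g'_{uv} = (cos(α))(-sin(α)) + (sin(α))(cos(α)) = 0
g'_{vv} = (-sin(α))(-sin(α)) + (cos(α))(cos(α)) = 1
g'_{ij} = diag(1, 1)
The Euclidean metric is invariant under rotations.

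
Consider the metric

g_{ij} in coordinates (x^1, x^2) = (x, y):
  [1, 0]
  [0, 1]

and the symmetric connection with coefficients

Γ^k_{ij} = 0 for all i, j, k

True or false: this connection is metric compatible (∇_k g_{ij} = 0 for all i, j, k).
Using ∇_k g_{ij} = ∂_k g_{ij} - Γ^m_{ki} g_{mj} - Γ^m_{kj} g_{im}:
e.g. ∇_y g_{xx} = (0) - (0) - (0) = 0
Every component ∇_k g_{ij} vanishes: the connection is metric compatible.
True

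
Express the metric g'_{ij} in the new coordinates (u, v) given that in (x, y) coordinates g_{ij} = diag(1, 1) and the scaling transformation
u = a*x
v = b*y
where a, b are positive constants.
Invert the transformation: x = u/a, y = v/b
g'_{ij} = (∂x^k/∂x'^i)(∂x^l/∂x'^j) g_{kl}; with g_{kl} = δ_{kl} this is Σ_k (∂x^k/∂x'^i)(∂x^k/∂x'^j).
Jacobian: ∂x/∂u = 1/a, ∂x/∂v = 0, ∂y/∂u = 0, ∂y/∂v = 1/b
g'_{uu} = (1/a)(1/a) + (0)(0) = 1/a^2
g'_{uv} = (1/a)(0) + (0)(1/b) = 0
g'_{vv} = (0)(0) + (1/b)(1/b) = 1/b^2
g'_{ij} = diag(1/a^2, 1/b^2)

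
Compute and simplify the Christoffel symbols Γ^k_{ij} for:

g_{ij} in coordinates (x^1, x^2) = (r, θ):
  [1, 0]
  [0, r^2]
Using Γ^k_{ij} = (1/2) g^{km} (∂_i g_{mj} + ∂_j g_{mi} - ∂_m g_{ij}); the metric is diagonal, so only the m = k term contributes.
Non-zero symbols (using the symmetry Γ^k_{ij} = Γ^k_{ji}):
Γ^r_{θ θ} = (1/2) g^{rr} (∂_θ g_{rθ} + ∂_θ g_{rθ} - ∂_r g_{θθ}) = (1/2)(1)((0) + (0) - (2*r)) = -r
Γ^θ_{r θ} = (1/2) g^{θθ} (∂_r g_{θθ} + ∂_θ g_{θr} - ∂_θ g_{rθ}) = (1/2)(1/r^2)((2*r) + (0) - (0)) = 1/r
All other Christoffel symbols are zero.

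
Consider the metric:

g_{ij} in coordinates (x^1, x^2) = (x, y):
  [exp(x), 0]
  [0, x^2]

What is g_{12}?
With x^1 = x, x^2 = y, g_{12} = g_{xy} is the row-1, column-2 entry of the matrix.
g_{12} = 0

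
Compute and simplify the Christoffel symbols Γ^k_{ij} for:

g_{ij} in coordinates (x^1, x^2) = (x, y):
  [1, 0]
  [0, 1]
Using Γ^k_{ij} = (1/2) g^{km} (∂_i g_{mj} + ∂_j g_{mi} - ∂_m g_{ij}); the metric is diagonal, so only the m = k term contributes.
Every metric component is constant, so all ∂_m g_{ij} = 0 and every Christoffel symbol vanishes.
All Christoffel symbols are zero.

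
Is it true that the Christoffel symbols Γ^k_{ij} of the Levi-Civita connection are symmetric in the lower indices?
The Levi-Civita connection is torsion-free, which is exactly Γ^k_{ij} = Γ^k_{ji}.
Yes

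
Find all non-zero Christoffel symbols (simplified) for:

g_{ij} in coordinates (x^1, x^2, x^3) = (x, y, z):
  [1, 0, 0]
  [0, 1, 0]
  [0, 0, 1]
Using Γ^k_{ij} = (1/2) g^{km} (∂_i g_{mj} + ∂_j g_{mi} - ∂_m g_{ij}); the metric is diagonal, so only the m = k term contributes.
Every metric component is constant, so all ∂_m g_{ij} = 0 and every Christoffel symbol vanishes.
All Christoffel symbols are zero.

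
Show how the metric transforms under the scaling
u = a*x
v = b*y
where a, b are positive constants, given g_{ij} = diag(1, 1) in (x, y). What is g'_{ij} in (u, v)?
Invert the transformation: x = u/a, y = v/b
g'_{ij} = (∂x^k/∂x'^i)(∂x^l/∂x'^j) g_{kl}; with g_{kl} = δ_{kl} this is Σ_k (∂x^k/∂x'^i)(∂x^k/∂x'^j).
Jacobian: ∂x/∂u = 1/a, ∂x/∂v = 0, ∂y/∂u = 0, ∂y/∂v = 1/b
g'_{uu} = (1/a)(1/a) + (0)(0) = 1/a^2
g'_{uv} = (1/a)(0) + (0)(1/b) = 0
g'_{vv} = (0)(0) + (1/b)(1/b) = 1/b^2
g'_{ij} = diag(1/a^2, 1/b^2)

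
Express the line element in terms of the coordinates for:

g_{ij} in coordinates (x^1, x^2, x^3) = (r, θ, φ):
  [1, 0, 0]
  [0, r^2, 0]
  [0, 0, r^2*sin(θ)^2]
ds^2 = g_{ij} dx^i dx^j; only the non-zero components contribute.
ds^2 = dr^2 + r^2 dθ^2 + r^2*sin(θ)^2 dφ^2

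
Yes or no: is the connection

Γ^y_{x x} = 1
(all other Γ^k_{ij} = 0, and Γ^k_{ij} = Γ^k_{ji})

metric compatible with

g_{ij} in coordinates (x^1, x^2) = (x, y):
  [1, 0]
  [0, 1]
Using ∇_k g_{ij} = ∂_k g_{ij} - Γ^m_{ki} g_{mj} - Γ^m_{kj} g_{im}:
∇_x g_{xy} = (0) - (1) - (0) = -1 ≠ 0
So the connection is not metric compatible (it is not the Levi-Civita connection).
No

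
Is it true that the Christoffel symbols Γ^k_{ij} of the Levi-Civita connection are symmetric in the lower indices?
The Levi-Civita connection is torsion-free, which is exactly Γ^k_{ij} = Γ^k_{ji}.
Yes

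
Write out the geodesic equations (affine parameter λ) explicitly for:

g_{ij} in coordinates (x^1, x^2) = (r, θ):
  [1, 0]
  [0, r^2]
Geodesic equation: d^2x^k/dλ^2 + Γ^k_{ij} (dx^i/dλ)(dx^j/dλ) = 0.
Non-zero Christoffel symbols:
Γ^r_{θ θ} = -r
Γ^θ_{r θ} = 1/r
Substituting (the symmetric pair Γ^k_{ij}, Γ^k_{ji} combines into a factor 2):
d^2r/dλ^2 - r (dθ/dλ)^2 = 0
d^2θ/dλ^2 + (2/r) (dr/dλ)(dθ/dλ) = 0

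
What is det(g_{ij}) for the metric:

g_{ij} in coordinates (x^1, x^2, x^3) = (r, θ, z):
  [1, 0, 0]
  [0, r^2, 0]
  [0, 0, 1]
Diagonal metric: det(g) = g_{11}·g_{22}·g_{33}
= (1)·(r^2)·(1)
det(g) = r^2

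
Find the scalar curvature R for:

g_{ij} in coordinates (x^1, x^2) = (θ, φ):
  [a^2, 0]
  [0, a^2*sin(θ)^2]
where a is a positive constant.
Non-zero Christoffel symbols (Γ^k_{ij} = Γ^k_{ji}):
Γ^θ_{φ φ} = -sin(2*θ)/2
Γ^φ_{θ φ} = 1/tan(θ)
Ricci tensor (R_{ij} = R^k_{ikj}): R_{θθ} = 1, R_{θφ} = 0, R_{φφ} = sin(θ)^2
Inverse metric: g^{θθ} = 1/a^2, g^{φφ} = 1/(a^2*sin(θ)^2)
R = g^{ij} R_{ij} = (1/a^2)(1) + (1/(a^2*sin(θ)^2))(sin(θ)^2) = 2/a^2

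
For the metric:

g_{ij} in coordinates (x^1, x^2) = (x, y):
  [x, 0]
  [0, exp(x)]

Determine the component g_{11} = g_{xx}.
With x^1 = x, x^2 = y, g_{11} = g_{xx} is the row-1, column-1 entry of the matrix.
g_{11} = x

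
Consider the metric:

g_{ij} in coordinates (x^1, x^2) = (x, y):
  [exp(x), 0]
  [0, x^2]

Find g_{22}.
With x^1 = x, x^2 = y, g_{22} = g_{yy} is the row-2, column-2 entry of the matrix.
g_{22} = x^2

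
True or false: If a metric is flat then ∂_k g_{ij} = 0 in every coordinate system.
Flatness means R^i_{jkl} = 0; the components can still vary, e.g. the flat plane in polar coordinates has g_{θθ} = r^2.
False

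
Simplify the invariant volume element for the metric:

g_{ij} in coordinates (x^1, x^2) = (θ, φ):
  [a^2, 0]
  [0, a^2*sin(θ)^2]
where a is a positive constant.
det(g) = a^4*sin(θ)^2
√|det(g)| = a^2*sin(θ) (taking 0 < θ < π so that |sin(θ)| = sin(θ))
Volume element: dV = a^2*sin(θ) dθ dφ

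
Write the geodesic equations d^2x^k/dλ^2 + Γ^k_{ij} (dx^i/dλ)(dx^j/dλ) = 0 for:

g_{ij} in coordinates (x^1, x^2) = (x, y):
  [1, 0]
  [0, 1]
Geodesic equation: d^2x^k/dλ^2 + Γ^k_{ij} (dx^i/dλ)(dx^j/dλ) = 0.
All Christoffel symbols vanish, so the geodesics are straight lines:
d^2x/dλ^2 = 0
d^2y/dλ^2 = 0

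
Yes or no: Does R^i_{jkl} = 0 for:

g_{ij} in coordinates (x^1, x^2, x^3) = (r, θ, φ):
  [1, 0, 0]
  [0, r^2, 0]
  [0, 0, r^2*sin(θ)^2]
Non-zero Christoffel symbols:
Γ^r_{θ θ} = -r
Γ^r_{φ φ} = -r*sin(θ)^2
Γ^θ_{r θ} = 1/r
Γ^θ_{φ φ} = -sin(2*θ)/2
Γ^φ_{r φ} = 1/r
Γ^φ_{θ φ} = 1/tan(θ)
Ricci tensor: R_{rr} = 0, R_{rθ} = 0, R_{rφ} = 0, R_{θθ} = 0, R_{θφ} = 0, R_{φφ} = 0
All R_{ij} vanish; in 3 dimensions the Riemann tensor is fully determined by the Ricci tensor, so R^i_{jkl} = 0: the metric is flat (curvilinear coordinates on flat space).
Yes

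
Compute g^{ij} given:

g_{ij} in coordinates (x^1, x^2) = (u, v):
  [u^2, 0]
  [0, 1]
The metric is diagonal, so g^{ij} is diagonal with entries 1/g_{ii}: diag(1/(u^2), 1).
g^{ij}:
  [1/u^2, 0]
  [0, 1]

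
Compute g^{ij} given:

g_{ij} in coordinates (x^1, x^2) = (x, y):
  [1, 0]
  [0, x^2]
The metric is diagonal, so g^{ij} is diagonal with entries 1/g_{ii}: diag(1, 1/(x^2)).
g^{ij}:
  [1, 0]
  [0, 1/x^2]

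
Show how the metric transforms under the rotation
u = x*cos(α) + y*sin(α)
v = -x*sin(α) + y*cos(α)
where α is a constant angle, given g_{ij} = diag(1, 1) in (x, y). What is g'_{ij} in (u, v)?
Invert the transformation: x = u*cos(α) - v*sin(α), y = u*sin(α) + v*cos(α)
g'_{ij} = (∂x^k/∂x'^i)(∂x^l/∂x'^j) g_{kl}; with g_{kl} = δ_{kl} this is Σ_k (∂x^k/∂x'^i)(∂x^k/∂x'^j).
Jacobian: ∂x/∂u = cos(α), ∂x/∂v = -sin(α), ∂y/∂u = sin(α), ∂y/∂v = cos(α)
g'_{uu} = (cos(α))(cos(α)) + (sin(α))(sin(α)) = 1
g'_{uv} = (cos(α))(-sin(α)) + (sin(α))(cos(α)) = 0
g'_{vv} = (-sin(α))(-sin(α)) + (cos(α))(cos(α)) = 1
g'_{ij} = diag(1, 1)
The Euclidean metric is invariant under rotations.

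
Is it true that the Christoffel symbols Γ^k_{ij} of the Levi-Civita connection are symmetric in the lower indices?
The Levi-Civita connection is torsion-free, which is exactly Γ^k_{ij} = Γ^k_{ji}.
Yes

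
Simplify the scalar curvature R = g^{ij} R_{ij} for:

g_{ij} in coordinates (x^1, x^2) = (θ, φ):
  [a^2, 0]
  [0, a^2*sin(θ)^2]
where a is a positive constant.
Non-zero Christoffel symbols (Γ^k_{ij} = Γ^k_{ji}):
Γ^θ_{φ φ} = -sin(2*θ)/2
Γ^φ_{θ φ} = 1/tan(θ)
Ricci tensor (R_{ij} = R^k_{ikj}): R_{θθ} = 1, R_{θφ} = 0, R_{φφ} = sin(θ)^2
Inverse metric: g^{θθ} = 1/a^2, g^{φφ} = 1/(a^2*sin(θ)^2)
R = g^{ij} R_{ij} = (1/a^2)(1) + (1/(a^2*sin(θ)^2))(sin(θ)^2) = 2/a^2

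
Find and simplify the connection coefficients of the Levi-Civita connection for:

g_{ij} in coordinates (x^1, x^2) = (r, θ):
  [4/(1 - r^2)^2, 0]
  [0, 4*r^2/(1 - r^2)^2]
Using Γ^k_{ij} = (1/2) g^{km} (∂_i g_{mj} + ∂_j g_{mi} - ∂_m g_{ij}); the metric is diagonal, so only the m = k term contributes.
Non-zero symbols (using the symmetry Γ^k_{ij} = Γ^k_{ji}):
Γ^r_{r r} = (1/2) g^{rr} (∂_r g_{rr} + ∂_r g_{rr} - ∂_r g_{rr}) = (1/2)((1 - r^2)^2/4)((16*r/(1 - r^2)^3) + (16*r/(1 - r^2)^3) - (16*r/(1 - r^2)^3)) = 2*r/(1 - r^2)
Γ^r_{θ θ} = (1/2) g^{rr} (∂_θ g_{rθ} + ∂_θ g_{rθ} - ∂_r g_{θθ}) = (1/2)((1 - r^2)^2/4)((0) + (0) - (-8*(r^3 + r)/(r^2 - 1)^3)) = (r^3 + r)/(r^2 - 1)
Γ^θ_{r θ} = (1/2) g^{θθ} (∂_r g_{θθ} + ∂_θ g_{θr} - ∂_θ g_{rθ}) = (1/2)((1 - r^2)^2/(4*r^2))((-8*(r^3 + r)/(r^2 - 1)^3) + (0) - (0)) = (-r^2 - 1)/(r^3 - r)
All other Christoffel symbols are zero.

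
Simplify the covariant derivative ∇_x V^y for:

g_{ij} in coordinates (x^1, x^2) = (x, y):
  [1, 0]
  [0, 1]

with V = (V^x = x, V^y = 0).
All Christoffel symbols are zero.
∇_x V^y = ∂_x V^y + Γ^y_{x j} V^j
  = (0) + (0)(x) + (0)(0)
  = 0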